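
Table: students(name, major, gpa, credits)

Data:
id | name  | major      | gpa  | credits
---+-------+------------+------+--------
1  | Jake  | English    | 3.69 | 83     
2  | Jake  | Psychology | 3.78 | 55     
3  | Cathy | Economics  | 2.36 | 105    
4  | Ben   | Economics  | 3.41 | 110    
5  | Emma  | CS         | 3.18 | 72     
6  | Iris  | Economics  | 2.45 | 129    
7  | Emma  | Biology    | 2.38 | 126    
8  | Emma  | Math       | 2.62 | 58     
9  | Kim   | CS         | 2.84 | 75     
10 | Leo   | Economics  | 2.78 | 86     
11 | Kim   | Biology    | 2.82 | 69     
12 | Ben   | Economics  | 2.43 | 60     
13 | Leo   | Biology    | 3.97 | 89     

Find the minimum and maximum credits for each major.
SELECT major, MIN(credits), MAX(credits)
FROM students
GROUP BY major

Result:
  Biology: min=69, max=126
  CS: min=72, max=75
  Economics: min=60, max=129
  English: min=83, max=83
  Math: min=58, max=58
  Psychology: min=55, max=55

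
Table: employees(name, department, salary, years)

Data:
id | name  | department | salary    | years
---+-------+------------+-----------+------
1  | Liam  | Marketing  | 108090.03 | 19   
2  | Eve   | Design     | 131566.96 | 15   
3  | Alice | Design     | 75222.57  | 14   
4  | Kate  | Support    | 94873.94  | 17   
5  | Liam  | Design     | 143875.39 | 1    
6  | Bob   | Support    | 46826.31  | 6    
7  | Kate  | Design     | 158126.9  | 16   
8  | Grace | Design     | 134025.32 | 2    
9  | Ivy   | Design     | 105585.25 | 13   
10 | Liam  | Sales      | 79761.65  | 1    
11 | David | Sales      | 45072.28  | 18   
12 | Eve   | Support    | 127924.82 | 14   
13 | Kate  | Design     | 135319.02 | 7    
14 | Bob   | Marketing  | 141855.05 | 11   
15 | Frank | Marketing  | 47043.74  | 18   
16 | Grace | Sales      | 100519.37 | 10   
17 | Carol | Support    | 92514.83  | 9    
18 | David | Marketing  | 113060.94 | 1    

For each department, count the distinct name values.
SELECT department, COUNT(DISTINCT name)
FROM employees
GROUP BY department

Result:
  Design: 6 distinct
  Marketing: 4 distinct
  Sales: 3 distinct
  Support: 4 distinct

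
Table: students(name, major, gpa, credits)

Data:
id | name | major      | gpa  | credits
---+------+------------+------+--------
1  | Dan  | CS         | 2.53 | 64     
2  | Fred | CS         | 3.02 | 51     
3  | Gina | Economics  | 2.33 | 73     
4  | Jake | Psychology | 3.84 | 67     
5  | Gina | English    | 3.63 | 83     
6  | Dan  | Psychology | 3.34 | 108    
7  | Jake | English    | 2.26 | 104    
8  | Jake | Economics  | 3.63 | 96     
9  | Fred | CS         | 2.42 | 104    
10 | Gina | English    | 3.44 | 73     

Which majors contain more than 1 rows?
SELECT major, COUNT(*) as cnt
FROM students
GROUP BY major
HAVING COUNT(*) > 1

Result:
  CS: 3
  Economics: 2
  English: 3
  Psychology: 2

Note: HAVING filters groups after aggregation, WHERE filters rows before.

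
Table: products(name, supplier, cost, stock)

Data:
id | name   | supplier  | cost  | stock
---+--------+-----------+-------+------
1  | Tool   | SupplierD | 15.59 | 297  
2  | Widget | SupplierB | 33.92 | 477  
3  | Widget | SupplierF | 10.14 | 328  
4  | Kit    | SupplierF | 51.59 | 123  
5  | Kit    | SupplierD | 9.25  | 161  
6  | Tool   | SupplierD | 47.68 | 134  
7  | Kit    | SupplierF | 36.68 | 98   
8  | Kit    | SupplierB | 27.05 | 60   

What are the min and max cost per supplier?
SELECT supplier, MIN(cost), MAX(cost)
FROM products
GROUP BY supplier

Result:
  SupplierB: min=27.05, max=33.92
  SupplierD: min=9.25, max=47.68
  SupplierF: min=10.14, max=51.59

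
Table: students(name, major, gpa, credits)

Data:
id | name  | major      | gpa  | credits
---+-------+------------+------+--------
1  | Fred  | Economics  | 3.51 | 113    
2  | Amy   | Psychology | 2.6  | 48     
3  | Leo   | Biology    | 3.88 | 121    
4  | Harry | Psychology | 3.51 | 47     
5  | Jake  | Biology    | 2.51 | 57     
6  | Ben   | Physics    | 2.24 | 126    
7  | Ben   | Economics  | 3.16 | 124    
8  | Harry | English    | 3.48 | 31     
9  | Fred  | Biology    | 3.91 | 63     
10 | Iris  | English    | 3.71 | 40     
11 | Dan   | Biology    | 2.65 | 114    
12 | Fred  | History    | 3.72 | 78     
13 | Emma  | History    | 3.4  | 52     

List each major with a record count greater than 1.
SELECT major, COUNT(*) as cnt
FROM students
GROUP BY major
HAVING COUNT(*) > 1

Result:
  Biology: 4
  Economics: 2
  English: 2
  History: 2
  Psychology: 2

Note: HAVING filters groups after aggregation, WHERE filters rows before.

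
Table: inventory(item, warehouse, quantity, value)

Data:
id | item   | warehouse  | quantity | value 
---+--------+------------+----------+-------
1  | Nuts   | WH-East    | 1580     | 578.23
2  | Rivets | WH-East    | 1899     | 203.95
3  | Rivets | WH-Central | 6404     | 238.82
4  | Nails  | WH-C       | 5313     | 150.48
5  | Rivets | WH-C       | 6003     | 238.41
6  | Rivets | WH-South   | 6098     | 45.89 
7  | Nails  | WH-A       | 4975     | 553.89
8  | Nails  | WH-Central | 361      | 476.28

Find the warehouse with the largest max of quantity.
SELECT warehouse, MAX(quantity) as val
FROM inventory
GROUP BY warehouse
ORDER BY val DESC
LIMIT 1

Result: WH-Central with max(quantity) = 6404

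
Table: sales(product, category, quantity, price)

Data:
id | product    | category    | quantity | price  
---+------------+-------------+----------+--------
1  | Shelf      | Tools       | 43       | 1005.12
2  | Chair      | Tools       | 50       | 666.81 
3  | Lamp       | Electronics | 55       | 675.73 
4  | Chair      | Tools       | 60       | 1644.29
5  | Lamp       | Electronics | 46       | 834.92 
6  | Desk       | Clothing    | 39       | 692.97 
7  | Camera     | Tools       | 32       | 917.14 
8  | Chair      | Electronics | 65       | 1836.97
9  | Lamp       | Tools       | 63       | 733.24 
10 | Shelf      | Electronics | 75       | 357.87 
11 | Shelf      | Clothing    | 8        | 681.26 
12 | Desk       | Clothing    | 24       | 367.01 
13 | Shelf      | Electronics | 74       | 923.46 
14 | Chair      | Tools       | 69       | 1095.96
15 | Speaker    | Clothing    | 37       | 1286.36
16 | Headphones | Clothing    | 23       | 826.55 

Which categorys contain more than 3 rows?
SELECT category, COUNT(*) as cnt
FROM sales
GROUP BY category
HAVING COUNT(*) > 3

Result:
  Clothing: 5
  Electronics: 5
  Tools: 6

Note: HAVING filters groups after aggregation, WHERE filters rows before.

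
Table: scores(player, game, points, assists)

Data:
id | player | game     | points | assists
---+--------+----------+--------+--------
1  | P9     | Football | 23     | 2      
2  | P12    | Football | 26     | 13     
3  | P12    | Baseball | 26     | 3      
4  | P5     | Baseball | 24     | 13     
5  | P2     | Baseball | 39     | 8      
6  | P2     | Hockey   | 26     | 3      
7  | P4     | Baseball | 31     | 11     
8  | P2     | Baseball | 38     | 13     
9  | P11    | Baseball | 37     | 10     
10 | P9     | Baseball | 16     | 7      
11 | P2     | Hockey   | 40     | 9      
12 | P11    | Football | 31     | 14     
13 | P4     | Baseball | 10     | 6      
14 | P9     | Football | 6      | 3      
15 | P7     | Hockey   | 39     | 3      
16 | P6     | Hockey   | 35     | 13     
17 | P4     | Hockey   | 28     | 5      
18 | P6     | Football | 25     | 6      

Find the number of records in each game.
SELECT game, COUNT(*) as count
FROM scores
GROUP BY game

Result:
  Baseball: 8
  Football: 5
  Hockey: 5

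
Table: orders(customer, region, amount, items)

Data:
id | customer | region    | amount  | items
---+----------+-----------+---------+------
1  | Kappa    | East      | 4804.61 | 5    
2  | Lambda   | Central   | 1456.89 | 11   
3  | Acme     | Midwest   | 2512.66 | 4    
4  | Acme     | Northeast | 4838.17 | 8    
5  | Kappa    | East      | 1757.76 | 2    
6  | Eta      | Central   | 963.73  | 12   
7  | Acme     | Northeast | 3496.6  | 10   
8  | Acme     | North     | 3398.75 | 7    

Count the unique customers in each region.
SELECT region, COUNT(DISTINCT customer)
FROM orders
GROUP BY region

Result:
  Central: 2 distinct
  East: 1 distinct
  Midwest: 1 distinct
  North: 1 distinct
  Northeast: 1 distinct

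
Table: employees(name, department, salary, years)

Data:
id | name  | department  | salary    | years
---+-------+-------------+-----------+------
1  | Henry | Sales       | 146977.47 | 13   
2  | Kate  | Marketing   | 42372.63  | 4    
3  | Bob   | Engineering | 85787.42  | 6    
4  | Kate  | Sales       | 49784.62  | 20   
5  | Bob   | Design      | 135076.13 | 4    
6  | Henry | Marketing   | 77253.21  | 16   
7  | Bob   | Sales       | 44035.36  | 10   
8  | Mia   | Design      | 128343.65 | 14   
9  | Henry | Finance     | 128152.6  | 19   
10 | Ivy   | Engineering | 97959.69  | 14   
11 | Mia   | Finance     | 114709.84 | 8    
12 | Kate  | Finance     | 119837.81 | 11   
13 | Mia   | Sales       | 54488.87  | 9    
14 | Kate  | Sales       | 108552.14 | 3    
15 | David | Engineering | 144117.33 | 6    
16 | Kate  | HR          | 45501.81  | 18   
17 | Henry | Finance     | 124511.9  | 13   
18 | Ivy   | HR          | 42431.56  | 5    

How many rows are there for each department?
SELECT department, COUNT(*) as count
FROM employees
GROUP BY department

Result:
  Design: 2
  Engineering: 3
  Finance: 4
  HR: 2
  Marketing: 2
  Sales: 5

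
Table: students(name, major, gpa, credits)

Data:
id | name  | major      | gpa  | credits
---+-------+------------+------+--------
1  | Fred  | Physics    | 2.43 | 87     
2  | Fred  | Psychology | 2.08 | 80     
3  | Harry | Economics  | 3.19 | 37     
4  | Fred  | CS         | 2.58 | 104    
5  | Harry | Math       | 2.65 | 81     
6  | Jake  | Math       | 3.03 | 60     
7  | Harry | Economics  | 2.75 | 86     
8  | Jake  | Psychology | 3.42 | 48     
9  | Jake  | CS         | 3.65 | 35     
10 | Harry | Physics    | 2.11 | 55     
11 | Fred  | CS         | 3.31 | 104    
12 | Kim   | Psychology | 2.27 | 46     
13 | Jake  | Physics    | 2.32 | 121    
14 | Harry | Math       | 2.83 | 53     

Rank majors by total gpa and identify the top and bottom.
SELECT major, SUM(gpa)
FROM students
GROUP BY major
ORDER BY SUM(gpa)

All groups:
  Economics: 5.94
  Physics: 6.86
  Psychology: 7.77
  Math: 8.51
  CS: 9.54

Highest: CS (9.54)
Lowest: Economics (5.94)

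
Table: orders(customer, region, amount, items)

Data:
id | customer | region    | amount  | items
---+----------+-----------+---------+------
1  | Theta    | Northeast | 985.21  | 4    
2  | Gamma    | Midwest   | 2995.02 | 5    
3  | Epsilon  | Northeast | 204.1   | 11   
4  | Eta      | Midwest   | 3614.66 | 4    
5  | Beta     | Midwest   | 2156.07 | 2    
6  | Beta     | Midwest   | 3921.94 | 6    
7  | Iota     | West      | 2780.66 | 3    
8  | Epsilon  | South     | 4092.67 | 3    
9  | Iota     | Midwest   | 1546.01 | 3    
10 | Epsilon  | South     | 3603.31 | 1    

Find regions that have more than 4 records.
SELECT region, COUNT(*) as cnt
FROM orders
GROUP BY region
HAVING COUNT(*) > 4

Result:
  Midwest: 5

Note: HAVING filters groups after aggregation, WHERE filters rows before.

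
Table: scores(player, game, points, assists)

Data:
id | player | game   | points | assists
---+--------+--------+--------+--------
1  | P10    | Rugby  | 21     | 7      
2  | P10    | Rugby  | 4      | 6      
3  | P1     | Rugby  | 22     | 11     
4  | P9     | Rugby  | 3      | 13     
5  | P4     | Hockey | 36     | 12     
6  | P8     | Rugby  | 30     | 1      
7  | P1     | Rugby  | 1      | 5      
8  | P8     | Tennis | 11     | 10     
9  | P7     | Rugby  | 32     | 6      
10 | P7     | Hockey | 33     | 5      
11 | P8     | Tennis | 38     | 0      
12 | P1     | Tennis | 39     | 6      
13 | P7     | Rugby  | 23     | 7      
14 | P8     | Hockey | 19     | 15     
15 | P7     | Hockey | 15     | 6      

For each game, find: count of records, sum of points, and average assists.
SELECT game,
       COUNT(*) as cnt,
       SUM(points) as total_points,
       AVG(assists) as avg_assists
FROM scores
GROUP BY game

Result:
  Hockey: 4 records, 103 total points, 9.50 avg assists
  Rugby: 8 records, 136 total points, 7.00 avg assists
  Tennis: 3 records, 88 total points, 5.33 avg assists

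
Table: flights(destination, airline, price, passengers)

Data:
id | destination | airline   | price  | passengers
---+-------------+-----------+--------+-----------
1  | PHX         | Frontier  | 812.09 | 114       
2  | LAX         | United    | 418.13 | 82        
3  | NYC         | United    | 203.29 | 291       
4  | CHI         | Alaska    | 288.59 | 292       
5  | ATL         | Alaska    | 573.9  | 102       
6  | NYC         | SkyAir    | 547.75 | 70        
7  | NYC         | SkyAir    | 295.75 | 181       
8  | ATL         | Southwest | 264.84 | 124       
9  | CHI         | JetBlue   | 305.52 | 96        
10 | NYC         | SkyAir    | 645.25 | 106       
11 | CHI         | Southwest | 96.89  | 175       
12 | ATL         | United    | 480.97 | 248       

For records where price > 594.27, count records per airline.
SELECT airline, COUNT(*)
FROM flights
WHERE price > 594.27
GROUP BY airline

Note: WHERE filters rows before grouping.

Result:
  Frontier: 1
  SkyAir: 1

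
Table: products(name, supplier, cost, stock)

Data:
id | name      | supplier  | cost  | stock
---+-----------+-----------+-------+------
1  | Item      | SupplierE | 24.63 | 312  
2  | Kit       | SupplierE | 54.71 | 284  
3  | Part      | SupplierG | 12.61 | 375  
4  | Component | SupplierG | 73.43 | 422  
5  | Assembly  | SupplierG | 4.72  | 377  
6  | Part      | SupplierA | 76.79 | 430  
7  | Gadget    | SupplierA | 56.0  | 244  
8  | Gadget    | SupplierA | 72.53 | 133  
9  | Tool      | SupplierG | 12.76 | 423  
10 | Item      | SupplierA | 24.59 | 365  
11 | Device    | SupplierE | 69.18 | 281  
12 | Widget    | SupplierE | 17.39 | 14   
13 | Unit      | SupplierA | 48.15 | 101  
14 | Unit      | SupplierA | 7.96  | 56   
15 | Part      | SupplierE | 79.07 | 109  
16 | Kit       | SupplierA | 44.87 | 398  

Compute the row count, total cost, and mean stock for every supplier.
SELECT supplier,
       COUNT(*) as cnt,
       SUM(cost) as total_cost,
       AVG(stock) as avg_stock
FROM products
GROUP BY supplier

Result:
  SupplierA: 7 records, 330.89 total cost, 246.71 avg stock
  SupplierE: 5 records, 244.98 total cost, 200.00 avg stock
  SupplierG: 4 records, 103.52 total cost, 399.25 avg stock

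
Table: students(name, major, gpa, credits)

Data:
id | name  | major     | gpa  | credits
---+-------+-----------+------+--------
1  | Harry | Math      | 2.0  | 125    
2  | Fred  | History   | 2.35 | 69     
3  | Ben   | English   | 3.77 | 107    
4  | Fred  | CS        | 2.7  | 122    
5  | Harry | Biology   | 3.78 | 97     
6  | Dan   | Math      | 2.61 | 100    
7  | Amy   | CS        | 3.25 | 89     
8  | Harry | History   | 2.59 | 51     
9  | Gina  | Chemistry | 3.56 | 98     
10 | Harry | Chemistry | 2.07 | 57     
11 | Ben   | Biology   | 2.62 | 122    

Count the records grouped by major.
SELECT major, COUNT(*) as count
FROM students
GROUP BY major

Result:
  Biology: 2
  CS: 2
  Chemistry: 2
  English: 1
  History: 2
  Math: 2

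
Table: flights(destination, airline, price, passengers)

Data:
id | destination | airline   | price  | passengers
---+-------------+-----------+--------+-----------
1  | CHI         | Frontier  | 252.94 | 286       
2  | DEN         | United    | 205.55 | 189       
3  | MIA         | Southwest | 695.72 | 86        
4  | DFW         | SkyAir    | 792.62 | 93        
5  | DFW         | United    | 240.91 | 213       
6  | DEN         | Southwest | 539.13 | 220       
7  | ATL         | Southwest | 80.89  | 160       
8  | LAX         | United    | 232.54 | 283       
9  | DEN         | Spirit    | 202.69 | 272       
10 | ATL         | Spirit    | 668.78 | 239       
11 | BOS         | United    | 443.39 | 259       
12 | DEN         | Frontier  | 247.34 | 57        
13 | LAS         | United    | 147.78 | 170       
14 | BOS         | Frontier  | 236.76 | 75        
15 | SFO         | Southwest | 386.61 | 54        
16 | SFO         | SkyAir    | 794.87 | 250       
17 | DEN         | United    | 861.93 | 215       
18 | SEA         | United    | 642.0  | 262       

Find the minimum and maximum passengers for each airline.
SELECT airline, MIN(passengers), MAX(passengers)
FROM flights
GROUP BY airline

Result:
  Frontier: min=57, max=286
  SkyAir: min=93, max=250
  Southwest: min=54, max=220
  Spirit: min=239, max=272
  United: min=170, max=283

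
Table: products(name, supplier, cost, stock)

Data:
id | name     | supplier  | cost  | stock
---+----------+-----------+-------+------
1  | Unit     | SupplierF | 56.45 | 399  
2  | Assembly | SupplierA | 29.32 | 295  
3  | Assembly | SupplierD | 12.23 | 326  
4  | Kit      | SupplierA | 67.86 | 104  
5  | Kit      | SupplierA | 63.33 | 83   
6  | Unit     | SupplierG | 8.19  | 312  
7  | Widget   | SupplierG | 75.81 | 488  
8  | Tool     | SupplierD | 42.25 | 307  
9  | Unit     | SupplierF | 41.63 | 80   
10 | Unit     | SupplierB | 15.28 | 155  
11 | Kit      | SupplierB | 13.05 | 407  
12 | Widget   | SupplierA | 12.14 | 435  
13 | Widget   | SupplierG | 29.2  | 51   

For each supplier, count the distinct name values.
SELECT supplier, COUNT(DISTINCT name)
FROM products
GROUP BY supplier

Result:
  SupplierA: 3 distinct
  SupplierB: 2 distinct
  SupplierD: 2 distinct
  SupplierF: 1 distinct
  SupplierG: 2 distinct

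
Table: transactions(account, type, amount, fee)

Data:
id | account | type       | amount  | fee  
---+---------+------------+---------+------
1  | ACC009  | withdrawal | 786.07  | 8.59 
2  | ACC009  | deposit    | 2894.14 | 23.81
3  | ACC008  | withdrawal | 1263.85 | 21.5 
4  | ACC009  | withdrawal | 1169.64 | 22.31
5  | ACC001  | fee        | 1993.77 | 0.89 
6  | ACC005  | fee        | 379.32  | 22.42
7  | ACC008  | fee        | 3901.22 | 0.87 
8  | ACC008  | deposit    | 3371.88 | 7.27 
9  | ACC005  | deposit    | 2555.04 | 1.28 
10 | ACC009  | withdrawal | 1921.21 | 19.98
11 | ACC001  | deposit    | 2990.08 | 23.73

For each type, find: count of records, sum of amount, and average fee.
SELECT type,
       COUNT(*) as cnt,
       SUM(amount) as total_amount,
       AVG(fee) as avg_fee
FROM transactions
GROUP BY type

Result:
  deposit: 4 records, 11811.14 total amount, 14.02 avg fee
  fee: 3 records, 6274.31 total amount, 8.06 avg fee
  withdrawal: 4 records, 5140.77 total amount, 18.10 avg fee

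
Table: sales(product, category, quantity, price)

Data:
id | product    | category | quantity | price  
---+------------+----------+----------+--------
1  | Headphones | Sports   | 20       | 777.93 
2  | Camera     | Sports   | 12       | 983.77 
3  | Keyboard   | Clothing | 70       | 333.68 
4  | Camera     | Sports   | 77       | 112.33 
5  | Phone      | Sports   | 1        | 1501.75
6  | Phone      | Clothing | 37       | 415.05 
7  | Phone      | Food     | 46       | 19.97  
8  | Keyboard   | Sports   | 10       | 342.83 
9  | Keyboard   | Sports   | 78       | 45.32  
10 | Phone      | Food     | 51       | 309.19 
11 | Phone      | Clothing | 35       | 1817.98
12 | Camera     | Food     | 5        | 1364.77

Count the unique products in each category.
SELECT category, COUNT(DISTINCT product)
FROM sales
GROUP BY category

Result:
  Clothing: 2 distinct
  Food: 2 distinct
  Sports: 4 distinct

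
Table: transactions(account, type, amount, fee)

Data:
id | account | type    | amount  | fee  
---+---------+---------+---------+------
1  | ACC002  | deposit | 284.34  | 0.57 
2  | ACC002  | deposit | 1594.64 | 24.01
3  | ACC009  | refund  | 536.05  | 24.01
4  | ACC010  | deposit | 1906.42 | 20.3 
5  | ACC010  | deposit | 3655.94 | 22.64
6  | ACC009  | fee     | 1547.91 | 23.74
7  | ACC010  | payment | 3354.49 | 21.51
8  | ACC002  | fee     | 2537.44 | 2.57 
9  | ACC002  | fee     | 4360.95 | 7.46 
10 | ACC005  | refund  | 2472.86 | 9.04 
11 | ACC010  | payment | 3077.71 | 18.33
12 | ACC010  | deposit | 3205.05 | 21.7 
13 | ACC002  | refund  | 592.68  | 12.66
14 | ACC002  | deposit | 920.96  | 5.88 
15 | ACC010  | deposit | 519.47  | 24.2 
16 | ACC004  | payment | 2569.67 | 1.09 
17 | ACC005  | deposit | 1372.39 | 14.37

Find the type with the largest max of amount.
SELECT type, MAX(amount) as val
FROM transactions
GROUP BY type
ORDER BY val DESC
LIMIT 1

Result: fee with max(amount) = 4360.95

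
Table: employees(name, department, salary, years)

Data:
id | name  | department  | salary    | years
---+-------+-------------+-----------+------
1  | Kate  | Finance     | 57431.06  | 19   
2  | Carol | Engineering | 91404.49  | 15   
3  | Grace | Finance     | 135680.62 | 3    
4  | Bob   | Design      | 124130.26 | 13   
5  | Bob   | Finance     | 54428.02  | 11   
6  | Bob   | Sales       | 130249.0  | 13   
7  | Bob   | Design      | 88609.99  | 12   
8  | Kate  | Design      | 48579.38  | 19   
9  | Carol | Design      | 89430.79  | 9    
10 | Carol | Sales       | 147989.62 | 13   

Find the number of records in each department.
SELECT department, COUNT(*) as count
FROM employees
GROUP BY department

Result:
  Design: 4
  Engineering: 1
  Finance: 3
  Sales: 2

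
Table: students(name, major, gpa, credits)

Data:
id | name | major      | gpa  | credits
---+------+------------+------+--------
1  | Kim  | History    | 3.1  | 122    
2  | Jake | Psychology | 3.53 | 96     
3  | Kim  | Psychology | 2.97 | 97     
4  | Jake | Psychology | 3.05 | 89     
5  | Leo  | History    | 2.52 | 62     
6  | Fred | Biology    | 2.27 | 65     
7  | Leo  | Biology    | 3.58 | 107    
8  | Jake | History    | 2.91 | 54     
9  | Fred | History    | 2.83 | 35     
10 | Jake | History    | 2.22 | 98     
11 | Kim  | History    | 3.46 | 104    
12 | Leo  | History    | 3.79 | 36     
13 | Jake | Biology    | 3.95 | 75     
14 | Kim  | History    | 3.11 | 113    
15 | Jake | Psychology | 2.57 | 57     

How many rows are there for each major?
SELECT major, COUNT(*) as count
FROM students
GROUP BY major

Result:
  Biology: 3
  History: 8
  Psychology: 4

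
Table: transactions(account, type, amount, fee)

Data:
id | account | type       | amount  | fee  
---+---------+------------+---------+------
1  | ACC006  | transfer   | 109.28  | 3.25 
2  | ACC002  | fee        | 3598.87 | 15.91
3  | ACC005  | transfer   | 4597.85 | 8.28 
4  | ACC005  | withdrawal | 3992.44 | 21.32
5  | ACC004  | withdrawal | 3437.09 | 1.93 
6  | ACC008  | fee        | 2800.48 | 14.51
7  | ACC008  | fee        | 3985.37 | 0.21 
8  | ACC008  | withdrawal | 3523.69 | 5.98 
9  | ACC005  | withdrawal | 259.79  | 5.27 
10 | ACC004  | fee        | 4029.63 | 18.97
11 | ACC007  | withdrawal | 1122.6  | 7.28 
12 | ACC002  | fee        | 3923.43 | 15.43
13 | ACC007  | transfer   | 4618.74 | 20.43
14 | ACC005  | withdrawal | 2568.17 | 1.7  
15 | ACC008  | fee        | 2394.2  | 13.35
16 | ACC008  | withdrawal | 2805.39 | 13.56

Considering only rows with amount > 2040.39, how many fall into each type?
SELECT type, COUNT(*)
FROM transactions
WHERE amount > 2040.39
GROUP BY type

Note: WHERE filters rows before grouping.

Result:
  fee: 6
  transfer: 2
  withdrawal: 5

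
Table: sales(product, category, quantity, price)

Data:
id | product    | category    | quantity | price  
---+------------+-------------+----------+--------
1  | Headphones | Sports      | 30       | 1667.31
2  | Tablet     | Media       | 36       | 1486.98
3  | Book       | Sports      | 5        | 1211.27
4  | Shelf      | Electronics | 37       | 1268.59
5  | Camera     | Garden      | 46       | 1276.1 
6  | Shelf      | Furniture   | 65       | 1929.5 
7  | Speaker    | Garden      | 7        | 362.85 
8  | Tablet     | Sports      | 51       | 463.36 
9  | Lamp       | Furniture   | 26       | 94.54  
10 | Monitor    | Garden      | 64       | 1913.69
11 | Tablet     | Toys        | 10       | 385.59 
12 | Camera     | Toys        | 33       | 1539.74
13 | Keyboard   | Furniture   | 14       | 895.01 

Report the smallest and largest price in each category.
SELECT category, MIN(price), MAX(price)
FROM sales
GROUP BY category

Result:
  Electronics: min=1268.59, max=1268.59
  Furniture: min=94.54, max=1929.50
  Garden: min=362.85, max=1913.69
  Media: min=1486.98, max=1486.98
  Sports: min=463.36, max=1667.31
  Toys: min=385.59, max=1539.74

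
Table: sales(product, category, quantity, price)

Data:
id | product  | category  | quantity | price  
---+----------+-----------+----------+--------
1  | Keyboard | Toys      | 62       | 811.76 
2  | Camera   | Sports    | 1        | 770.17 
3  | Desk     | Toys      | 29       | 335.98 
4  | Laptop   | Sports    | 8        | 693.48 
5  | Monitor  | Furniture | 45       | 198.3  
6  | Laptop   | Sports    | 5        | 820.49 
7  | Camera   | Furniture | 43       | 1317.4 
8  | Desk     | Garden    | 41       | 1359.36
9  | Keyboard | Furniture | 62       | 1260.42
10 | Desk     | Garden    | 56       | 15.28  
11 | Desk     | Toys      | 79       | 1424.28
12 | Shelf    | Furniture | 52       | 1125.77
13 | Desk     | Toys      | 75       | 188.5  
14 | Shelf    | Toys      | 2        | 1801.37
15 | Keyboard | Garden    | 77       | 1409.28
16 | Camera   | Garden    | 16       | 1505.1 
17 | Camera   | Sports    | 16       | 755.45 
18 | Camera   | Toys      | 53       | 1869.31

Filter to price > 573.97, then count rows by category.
SELECT category, COUNT(*)
FROM sales
WHERE price > 573.97
GROUP BY category

Note: WHERE filters rows before grouping.

Result:
  Furniture: 3
  Garden: 3
  Sports: 4
  Toys: 4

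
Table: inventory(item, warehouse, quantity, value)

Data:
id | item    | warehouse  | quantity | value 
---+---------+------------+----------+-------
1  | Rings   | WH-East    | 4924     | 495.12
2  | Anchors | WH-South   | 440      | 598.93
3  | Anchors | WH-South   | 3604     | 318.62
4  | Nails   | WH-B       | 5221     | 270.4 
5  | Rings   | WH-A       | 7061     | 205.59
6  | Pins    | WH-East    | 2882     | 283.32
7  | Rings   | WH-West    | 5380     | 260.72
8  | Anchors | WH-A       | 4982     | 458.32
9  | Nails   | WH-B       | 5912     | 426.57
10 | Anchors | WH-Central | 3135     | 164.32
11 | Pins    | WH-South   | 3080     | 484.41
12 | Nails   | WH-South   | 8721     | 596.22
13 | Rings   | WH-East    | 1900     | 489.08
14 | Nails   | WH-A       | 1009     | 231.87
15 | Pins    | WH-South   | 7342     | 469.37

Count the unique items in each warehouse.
SELECT warehouse, COUNT(DISTINCT item)
FROM inventory
GROUP BY warehouse

Result:
  WH-A: 3 distinct
  WH-B: 1 distinct
  WH-Central: 1 distinct
  WH-East: 2 distinct
  WH-South: 3 distinct
  WH-West: 1 distinct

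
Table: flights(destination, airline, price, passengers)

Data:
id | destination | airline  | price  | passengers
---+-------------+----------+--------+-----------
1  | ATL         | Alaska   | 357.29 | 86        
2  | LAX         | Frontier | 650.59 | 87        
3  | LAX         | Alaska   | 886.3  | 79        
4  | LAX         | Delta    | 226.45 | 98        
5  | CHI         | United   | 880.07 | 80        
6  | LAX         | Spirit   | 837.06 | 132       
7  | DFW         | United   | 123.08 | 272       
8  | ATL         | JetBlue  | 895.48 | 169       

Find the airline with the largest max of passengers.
SELECT airline, MAX(passengers) as val
FROM flights
GROUP BY airline
ORDER BY val DESC
LIMIT 1

Result: United with max(passengers) = 272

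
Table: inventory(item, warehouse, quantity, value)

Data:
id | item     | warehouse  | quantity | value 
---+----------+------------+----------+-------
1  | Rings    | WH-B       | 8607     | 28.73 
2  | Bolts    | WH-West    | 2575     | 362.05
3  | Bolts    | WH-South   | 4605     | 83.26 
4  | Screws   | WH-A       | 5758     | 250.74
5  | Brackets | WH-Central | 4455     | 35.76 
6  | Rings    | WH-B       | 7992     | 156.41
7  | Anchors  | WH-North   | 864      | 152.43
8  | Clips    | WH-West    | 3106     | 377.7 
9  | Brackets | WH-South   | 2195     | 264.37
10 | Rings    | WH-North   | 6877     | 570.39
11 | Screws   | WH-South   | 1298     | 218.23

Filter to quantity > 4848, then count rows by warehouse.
SELECT warehouse, COUNT(*)
FROM inventory
WHERE quantity > 4848
GROUP BY warehouse

Note: WHERE filters rows before grouping.

Result:
  WH-A: 1
  WH-B: 2
  WH-North: 1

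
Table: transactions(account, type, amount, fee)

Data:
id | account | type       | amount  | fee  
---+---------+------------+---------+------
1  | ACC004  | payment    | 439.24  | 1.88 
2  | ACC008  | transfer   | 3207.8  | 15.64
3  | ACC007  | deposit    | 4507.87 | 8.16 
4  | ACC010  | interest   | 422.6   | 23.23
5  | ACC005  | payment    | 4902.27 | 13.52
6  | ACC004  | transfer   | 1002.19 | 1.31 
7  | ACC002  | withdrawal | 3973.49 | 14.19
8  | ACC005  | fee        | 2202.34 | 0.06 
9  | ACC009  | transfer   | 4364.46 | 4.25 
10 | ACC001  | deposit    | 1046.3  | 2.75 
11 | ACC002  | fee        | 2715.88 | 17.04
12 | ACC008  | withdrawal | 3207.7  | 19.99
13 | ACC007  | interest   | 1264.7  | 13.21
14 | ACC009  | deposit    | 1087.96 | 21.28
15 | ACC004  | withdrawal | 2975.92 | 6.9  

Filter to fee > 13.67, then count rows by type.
SELECT type, COUNT(*)
FROM transactions
WHERE fee > 13.67
GROUP BY type

Note: WHERE filters rows before grouping.

Result:
  deposit: 1
  fee: 1
  interest: 1
  transfer: 1
  withdrawal: 2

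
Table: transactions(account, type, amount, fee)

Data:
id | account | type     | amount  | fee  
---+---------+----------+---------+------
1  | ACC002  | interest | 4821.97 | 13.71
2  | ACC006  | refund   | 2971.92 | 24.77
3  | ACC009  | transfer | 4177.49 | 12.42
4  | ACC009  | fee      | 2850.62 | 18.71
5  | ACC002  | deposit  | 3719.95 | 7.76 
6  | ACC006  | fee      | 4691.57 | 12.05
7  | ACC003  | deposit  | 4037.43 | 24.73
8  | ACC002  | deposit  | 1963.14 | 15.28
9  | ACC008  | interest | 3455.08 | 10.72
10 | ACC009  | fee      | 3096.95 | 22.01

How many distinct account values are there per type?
SELECT type, COUNT(DISTINCT account)
FROM transactions
GROUP BY type

Result:
  deposit: 2 distinct
  fee: 2 distinct
  interest: 2 distinct
  refund: 1 distinct
  transfer: 1 distinct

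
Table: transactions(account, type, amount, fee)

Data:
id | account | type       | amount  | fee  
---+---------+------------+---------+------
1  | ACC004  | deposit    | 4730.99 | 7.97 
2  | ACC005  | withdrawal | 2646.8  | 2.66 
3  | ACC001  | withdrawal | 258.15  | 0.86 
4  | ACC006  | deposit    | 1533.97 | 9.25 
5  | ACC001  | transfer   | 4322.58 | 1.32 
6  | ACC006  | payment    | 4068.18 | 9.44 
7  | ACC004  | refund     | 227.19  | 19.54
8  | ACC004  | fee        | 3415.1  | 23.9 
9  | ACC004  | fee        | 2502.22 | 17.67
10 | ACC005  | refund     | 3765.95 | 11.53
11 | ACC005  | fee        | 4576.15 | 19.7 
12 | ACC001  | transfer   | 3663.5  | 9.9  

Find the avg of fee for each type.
SELECT type, AVG(fee) as result
FROM transactions
GROUP BY type

Result:
  deposit: 8.61
  fee: 20.42
  payment: 9.44
  refund: 15.54
  transfer: 5.61
  withdrawal: 1.76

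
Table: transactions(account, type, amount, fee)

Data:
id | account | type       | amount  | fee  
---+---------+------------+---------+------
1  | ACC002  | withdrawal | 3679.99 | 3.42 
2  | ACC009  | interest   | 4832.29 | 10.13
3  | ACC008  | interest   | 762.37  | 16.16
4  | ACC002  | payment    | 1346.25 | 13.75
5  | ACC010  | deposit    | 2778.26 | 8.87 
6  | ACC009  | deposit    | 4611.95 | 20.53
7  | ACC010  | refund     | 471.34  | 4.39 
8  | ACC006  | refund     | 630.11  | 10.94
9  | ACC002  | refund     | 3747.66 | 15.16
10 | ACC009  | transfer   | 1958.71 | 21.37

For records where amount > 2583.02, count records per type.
SELECT type, COUNT(*)
FROM transactions
WHERE amount > 2583.02
GROUP BY type

Note: WHERE filters rows before grouping.

Result:
  deposit: 2
  interest: 1
  refund: 1
  withdrawal: 1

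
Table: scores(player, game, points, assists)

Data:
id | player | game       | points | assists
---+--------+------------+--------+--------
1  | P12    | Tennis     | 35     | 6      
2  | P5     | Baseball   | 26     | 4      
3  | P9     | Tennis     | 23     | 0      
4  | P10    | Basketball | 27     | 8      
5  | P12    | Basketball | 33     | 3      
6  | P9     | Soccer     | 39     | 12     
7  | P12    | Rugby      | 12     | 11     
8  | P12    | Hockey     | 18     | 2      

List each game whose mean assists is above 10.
SELECT game, AVG(assists)
FROM scores
GROUP BY game
HAVING AVG(assists) > 10

Result:
  Rugby: avg=11.00
  Soccer: avg=12.00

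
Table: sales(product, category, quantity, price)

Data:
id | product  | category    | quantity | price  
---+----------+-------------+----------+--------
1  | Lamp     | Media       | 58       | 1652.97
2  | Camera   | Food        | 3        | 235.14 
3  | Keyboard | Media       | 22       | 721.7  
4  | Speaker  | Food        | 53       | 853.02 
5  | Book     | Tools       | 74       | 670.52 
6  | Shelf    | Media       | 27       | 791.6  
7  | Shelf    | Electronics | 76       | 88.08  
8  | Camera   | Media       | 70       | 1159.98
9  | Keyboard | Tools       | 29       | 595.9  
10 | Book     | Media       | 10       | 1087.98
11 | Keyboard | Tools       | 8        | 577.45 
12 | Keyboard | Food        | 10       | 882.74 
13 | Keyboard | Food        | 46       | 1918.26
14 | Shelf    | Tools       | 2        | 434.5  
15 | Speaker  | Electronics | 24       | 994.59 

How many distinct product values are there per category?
SELECT category, COUNT(DISTINCT product)
FROM sales
GROUP BY category

Result:
  Electronics: 2 distinct
  Food: 3 distinct
  Media: 5 distinct
  Tools: 3 distinct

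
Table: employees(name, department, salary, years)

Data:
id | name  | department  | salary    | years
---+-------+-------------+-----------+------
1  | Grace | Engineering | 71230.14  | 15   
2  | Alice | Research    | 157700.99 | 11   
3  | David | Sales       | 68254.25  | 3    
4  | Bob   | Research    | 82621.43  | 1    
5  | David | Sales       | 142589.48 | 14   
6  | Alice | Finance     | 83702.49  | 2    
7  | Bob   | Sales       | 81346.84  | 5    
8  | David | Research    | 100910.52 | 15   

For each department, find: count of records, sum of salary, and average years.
SELECT department,
       COUNT(*) as cnt,
       SUM(salary) as total_salary,
       AVG(years) as avg_years
FROM employees
GROUP BY department

Result:
  Engineering: 1 records, 71230.14 total salary, 15.00 avg years
  Finance: 1 records, 83702.49 total salary, 2.00 avg years
  Research: 3 records, 341232.94 total salary, 9.00 avg years
  Sales: 3 records, 292190.57 total salary, 7.33 avg years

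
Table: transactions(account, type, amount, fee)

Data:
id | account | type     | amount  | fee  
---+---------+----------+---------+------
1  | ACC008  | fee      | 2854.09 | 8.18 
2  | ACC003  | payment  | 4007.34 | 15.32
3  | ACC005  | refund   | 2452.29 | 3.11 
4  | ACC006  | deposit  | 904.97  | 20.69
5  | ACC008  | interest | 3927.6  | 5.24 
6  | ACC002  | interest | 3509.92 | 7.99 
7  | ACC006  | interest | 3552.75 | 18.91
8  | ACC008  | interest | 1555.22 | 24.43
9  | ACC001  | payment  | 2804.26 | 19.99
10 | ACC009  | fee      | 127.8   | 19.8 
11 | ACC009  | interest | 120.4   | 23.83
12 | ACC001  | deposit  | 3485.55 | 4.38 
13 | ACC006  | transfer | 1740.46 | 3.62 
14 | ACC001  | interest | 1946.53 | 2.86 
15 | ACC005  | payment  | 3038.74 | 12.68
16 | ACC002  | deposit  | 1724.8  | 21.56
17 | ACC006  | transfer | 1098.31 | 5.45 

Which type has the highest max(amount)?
SELECT type, MAX(amount) as val
FROM transactions
GROUP BY type
ORDER BY val DESC
LIMIT 1

Result: payment with max(amount) = 4007.34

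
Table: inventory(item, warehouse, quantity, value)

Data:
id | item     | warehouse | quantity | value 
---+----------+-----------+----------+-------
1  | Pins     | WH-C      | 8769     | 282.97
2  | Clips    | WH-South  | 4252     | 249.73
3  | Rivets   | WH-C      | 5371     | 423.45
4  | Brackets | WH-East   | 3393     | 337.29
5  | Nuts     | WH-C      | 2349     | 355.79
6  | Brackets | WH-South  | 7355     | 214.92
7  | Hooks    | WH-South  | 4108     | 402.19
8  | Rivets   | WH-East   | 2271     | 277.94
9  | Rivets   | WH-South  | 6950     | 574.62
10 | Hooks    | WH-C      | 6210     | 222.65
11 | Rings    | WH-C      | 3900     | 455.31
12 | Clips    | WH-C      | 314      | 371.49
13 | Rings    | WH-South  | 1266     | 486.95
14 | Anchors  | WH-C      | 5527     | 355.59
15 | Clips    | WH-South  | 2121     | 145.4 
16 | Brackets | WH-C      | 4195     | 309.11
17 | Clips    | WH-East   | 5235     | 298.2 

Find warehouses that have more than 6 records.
SELECT warehouse, COUNT(*) as cnt
FROM inventory
GROUP BY warehouse
HAVING COUNT(*) > 6

Result:
  WH-C: 8

Note: HAVING filters groups after aggregation, WHERE filters rows before.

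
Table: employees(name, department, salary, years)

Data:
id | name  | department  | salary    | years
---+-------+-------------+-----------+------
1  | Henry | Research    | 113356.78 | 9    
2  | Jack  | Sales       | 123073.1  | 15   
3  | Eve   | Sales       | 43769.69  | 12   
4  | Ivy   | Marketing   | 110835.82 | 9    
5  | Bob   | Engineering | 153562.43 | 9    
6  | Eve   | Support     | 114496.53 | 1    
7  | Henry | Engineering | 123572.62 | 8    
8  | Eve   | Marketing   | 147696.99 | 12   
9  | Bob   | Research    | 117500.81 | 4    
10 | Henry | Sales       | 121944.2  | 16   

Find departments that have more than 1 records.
SELECT department, COUNT(*) as cnt
FROM employees
GROUP BY department
HAVING COUNT(*) > 1

Result:
  Engineering: 2
  Marketing: 2
  Research: 2
  Sales: 3

Note: HAVING filters groups after aggregation, WHERE filters rows before.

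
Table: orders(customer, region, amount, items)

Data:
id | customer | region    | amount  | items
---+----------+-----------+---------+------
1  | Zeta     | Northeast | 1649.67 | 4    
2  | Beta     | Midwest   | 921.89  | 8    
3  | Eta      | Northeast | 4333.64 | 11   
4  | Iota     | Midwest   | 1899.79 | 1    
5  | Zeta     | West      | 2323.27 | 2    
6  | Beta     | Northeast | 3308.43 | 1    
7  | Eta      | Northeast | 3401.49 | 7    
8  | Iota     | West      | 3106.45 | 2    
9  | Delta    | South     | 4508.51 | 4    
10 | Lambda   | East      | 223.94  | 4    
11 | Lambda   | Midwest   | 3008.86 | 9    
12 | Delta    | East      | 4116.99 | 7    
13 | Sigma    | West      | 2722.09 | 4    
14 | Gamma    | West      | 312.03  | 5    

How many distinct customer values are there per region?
SELECT region, COUNT(DISTINCT customer)
FROM orders
GROUP BY region

Result:
  East: 2 distinct
  Midwest: 3 distinct
  Northeast: 3 distinct
  South: 1 distinct
  West: 4 distinct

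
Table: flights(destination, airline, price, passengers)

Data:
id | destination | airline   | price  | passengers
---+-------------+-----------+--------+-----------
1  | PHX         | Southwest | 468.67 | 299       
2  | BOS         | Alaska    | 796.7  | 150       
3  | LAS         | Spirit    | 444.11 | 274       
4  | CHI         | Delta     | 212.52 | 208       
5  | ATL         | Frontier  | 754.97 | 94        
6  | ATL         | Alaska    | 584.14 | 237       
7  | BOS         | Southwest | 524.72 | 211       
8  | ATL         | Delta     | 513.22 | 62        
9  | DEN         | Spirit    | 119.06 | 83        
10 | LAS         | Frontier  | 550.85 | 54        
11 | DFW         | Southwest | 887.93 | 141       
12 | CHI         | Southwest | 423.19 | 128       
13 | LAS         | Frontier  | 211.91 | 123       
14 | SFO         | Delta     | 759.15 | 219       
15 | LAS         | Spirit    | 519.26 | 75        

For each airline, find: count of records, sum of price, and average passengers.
SELECT airline,
       COUNT(*) as cnt,
       SUM(price) as total_price,
       AVG(passengers) as avg_passengers
FROM flights
GROUP BY airline

Result:
  Alaska: 2 records, 1380.84 total price, 193.50 avg passengers
  Delta: 3 records, 1484.89 total price, 163.00 avg passengers
  Frontier: 3 records, 1517.73 total price, 90.33 avg passengers
  Southwest: 4 records, 2304.51 total price, 194.75 avg passengers
  Spirit: 3 records, 1082.43 total price, 144.00 avg passengers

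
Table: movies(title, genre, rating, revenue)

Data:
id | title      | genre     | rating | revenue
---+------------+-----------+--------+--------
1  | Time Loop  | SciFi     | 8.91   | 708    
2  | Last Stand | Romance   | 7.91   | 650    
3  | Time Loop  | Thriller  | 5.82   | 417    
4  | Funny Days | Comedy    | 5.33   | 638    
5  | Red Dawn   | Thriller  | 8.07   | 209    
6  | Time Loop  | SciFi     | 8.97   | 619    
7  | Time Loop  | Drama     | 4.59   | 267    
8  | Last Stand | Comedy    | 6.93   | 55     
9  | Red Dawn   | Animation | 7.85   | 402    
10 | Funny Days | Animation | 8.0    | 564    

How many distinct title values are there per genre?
SELECT genre, COUNT(DISTINCT title)
FROM movies
GROUP BY genre

Result:
  Animation: 2 distinct
  Comedy: 2 distinct
  Drama: 1 distinct
  Romance: 1 distinct
  SciFi: 1 distinct
  Thriller: 2 distinct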